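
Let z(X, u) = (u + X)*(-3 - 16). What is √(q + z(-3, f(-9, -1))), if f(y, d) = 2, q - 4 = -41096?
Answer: I*√41073 ≈ 202.66*I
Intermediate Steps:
q = -41092 (q = 4 - 41096 = -41092)
z(X, u) = -19*X - 19*u (z(X, u) = (X + u)*(-19) = -19*X - 19*u)
√(q + z(-3, f(-9, -1))) = √(-41092 + (-19*(-3) - 19*2)) = √(-41092 + (57 - 38)) = √(-41092 + 19) = √(-41073) = I*√41073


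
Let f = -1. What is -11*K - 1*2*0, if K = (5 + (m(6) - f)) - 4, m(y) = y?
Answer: -88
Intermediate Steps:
K = 8 (K = (5 + (6 - 1*(-1))) - 4 = (5 + (6 + 1)) - 4 = (5 + 7) - 4 = 12 - 4 = 8)
-11*K - 1*2*0 = -11*8 - 1*2*0 = -88 - 2*0 = -88 + 0 = -88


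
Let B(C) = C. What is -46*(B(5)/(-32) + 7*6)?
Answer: -30797/16 ≈ -1924.8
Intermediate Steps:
-46*(B(5)/(-32) + 7*6) = -46*(5/(-32) + 7*6) = -46*(5*(-1/32) + 42) = -46*(-5/32 + 42) = -46*1339/32 = -30797/16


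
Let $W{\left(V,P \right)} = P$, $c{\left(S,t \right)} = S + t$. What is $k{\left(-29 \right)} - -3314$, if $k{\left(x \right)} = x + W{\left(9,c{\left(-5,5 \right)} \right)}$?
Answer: $3285$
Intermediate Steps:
$k{\left(x \right)} = x$ ($k{\left(x \right)} = x + \left(-5 + 5\right) = x + 0 = x$)
$k{\left(-29 \right)} - -3314 = -29 - -3314 = -29 + 3314 = 3285$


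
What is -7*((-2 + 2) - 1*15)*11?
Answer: 1155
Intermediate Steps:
-7*((-2 + 2) - 1*15)*11 = -7*(0 - 15)*11 = -7*(-15)*11 = 105*11 = 1155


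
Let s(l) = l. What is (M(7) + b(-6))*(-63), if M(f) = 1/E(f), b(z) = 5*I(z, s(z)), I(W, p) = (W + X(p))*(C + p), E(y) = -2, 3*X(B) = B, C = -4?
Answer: -50337/2 ≈ -25169.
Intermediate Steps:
X(B) = B/3
I(W, p) = (-4 + p)*(W + p/3) (I(W, p) = (W + p/3)*(-4 + p) = (-4 + p)*(W + p/3))
b(z) = -80*z/3 + 20*z²/3 (b(z) = 5*(-4*z - 4*z/3 + z²/3 + z*z) = 5*(-4*z - 4*z/3 + z²/3 + z²) = 5*(-16*z/3 + 4*z²/3) = -80*z/3 + 20*z²/3)
M(f) = -½ (M(f) = 1/(-2) = -½)
(M(7) + b(-6))*(-63) = (-½ + (20/3)*(-6)*(-4 - 6))*(-63) = (-½ + (20/3)*(-6)*(-10))*(-63) = (-½ + 400)*(-63) = (799/2)*(-63) = -50337/2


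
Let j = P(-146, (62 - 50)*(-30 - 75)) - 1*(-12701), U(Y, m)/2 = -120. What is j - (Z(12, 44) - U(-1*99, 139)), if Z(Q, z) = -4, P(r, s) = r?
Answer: 12319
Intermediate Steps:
U(Y, m) = -240 (U(Y, m) = 2*(-120) = -240)
j = 12555 (j = -146 - 1*(-12701) = -146 + 12701 = 12555)
j - (Z(12, 44) - U(-1*99, 139)) = 12555 - (-4 - 1*(-240)) = 12555 - (-4 + 240) = 12555 - 1*236 = 12555 - 236 = 12319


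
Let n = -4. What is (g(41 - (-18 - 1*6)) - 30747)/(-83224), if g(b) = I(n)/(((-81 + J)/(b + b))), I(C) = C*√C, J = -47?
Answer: 30747/83224 - 65*I/665792 ≈ 0.36945 - 9.7628e-5*I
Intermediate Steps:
I(C) = C^(3/2)
g(b) = I*b/8 (g(b) = (-4)^(3/2)/(((-81 - 47)/(b + b))) = (-8*I)/((-128*1/(2*b))) = (-8*I)/((-64/b)) = (-8*I)*(-b/64) = I*b/8)
(g(41 - (-18 - 1*6)) - 30747)/(-83224) = (I*(41 - (-18 - 1*6))/8 - 30747)/(-83224) = (I*(41 - (-18 - 6))/8 - 30747)*(-1/83224) = (I*(41 - 1*(-24))/8 - 30747)*(-1/83224) = (I*(41 + 24)/8 - 30747)*(-1/83224) = ((⅛)*I*65 - 30747)*(-1/83224) = (65*I/8 - 30747)*(-1/83224) = (-30747 + 65*I/8)*(-1/83224) = 30747/83224 - 65*I/665792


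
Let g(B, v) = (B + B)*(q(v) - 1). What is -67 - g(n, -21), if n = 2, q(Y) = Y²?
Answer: -1827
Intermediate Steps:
g(B, v) = 2*B*(-1 + v²) (g(B, v) = (B + B)*(v² - 1) = (2*B)*(-1 + v²) = 2*B*(-1 + v²))
-67 - g(n, -21) = -67 - 2*2*(-1 + (-21)²) = -67 - 2*2*(-1 + 441) = -67 - 2*2*440 = -67 - 1*1760 = -67 - 1760 = -1827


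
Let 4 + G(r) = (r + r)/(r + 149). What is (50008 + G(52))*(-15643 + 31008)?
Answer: 154432201420/201 ≈ 7.6832e+8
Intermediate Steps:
G(r) = -4 + 2*r/(149 + r) (G(r) = -4 + (r + r)/(r + 149) = -4 + (2*r)/(149 + r) = -4 + 2*r/(149 + r))
(50008 + G(52))*(-15643 + 31008) = (50008 + 2*(-298 - 1*52)/(149 + 52))*(-15643 + 31008) = (50008 + 2*(-298 - 52)/201)*15365 = (50008 + 2*(1/201)*(-350))*15365 = (50008 - 700/201)*15365 = (10050908/201)*15365 = 154432201420/201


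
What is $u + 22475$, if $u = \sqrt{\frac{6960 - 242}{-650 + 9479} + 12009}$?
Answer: $22475 + \frac{\sqrt{11557725511}}{981} \approx 22585.0$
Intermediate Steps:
$u = \frac{\sqrt{11557725511}}{981}$ ($u = \sqrt{\frac{6718}{8829} + 12009} = \sqrt{\frac{106034179}{8829}} = \frac{\sqrt{11557725511}}{981} \approx 109.59$)
$u + 22475 = \frac{\sqrt{11557725511}}{981} + 22475 = 22475 + \frac{\sqrt{11557725511}}{981}$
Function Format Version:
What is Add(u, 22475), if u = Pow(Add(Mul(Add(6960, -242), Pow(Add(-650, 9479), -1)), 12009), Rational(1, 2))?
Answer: Add(22475, Mul(Rational(1, 981), Pow(11557725511, Rational(1, 2)))) ≈ 22585.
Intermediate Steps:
u = Mul(Rational(1, 981), Pow(11557725511, Rational(1, 2))) (u = Pow(Add(Mul(6718, Pow(8829, -1)), 12009), Rational(1, 2)) = Pow(Add(Mul(6718, Rational(1, 8829)), 12009), Rational(1, 2)) = Pow(Add(Rational(6718, 8829), 12009), Rational(1, 2)) = Pow(Rational(106034179, 8829), Rational(1, 2)) = Mul(Rational(1, 981), Pow(11557725511, Rational(1, 2))) ≈ 109.59)
Add(u, 22475) = Add(Mul(Rational(1, 981), Pow(11557725511, Rational(1, 2))), 22475) = Add(22475, Mul(Rational(1, 981), Pow(11557725511, Rational(1, 2))))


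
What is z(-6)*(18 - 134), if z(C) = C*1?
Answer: 696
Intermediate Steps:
z(C) = C
z(-6)*(18 - 134) = -6*(18 - 134) = -6*(-116) = 696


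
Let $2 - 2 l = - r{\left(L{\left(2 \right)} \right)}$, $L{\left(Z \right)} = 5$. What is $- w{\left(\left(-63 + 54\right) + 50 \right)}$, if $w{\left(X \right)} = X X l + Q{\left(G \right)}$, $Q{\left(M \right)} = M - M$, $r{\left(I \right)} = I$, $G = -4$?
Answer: $- \frac{11767}{2} \approx -5883.5$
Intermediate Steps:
$Q{\left(M \right)} = 0$
$l = \frac{7}{2}$ ($l = 1 - \frac{\left(-1\right) 5}{2} = 1 - - \frac{5}{2} = 1 + \frac{5}{2} = \frac{7}{2} \approx 3.5$)
$w{\left(X \right)} = \frac{7 X^{2}}{2}$ ($w{\left(X \right)} = X X \frac{7}{2} + 0 = X^{2} \cdot \frac{7}{2} + 0 = \frac{7 X^{2}}{2} + 0 = \frac{7 X^{2}}{2}$)
$- w{\left(\left(-63 + 54\right) + 50 \right)} = - \frac{7 \left(\left(-63 + 54\right) + 50\right)^{2}}{2} = - \frac{7 \left(-9 + 50\right)^{2}}{2} = - \frac{7 \cdot 41^{2}}{2} = - \frac{7 \cdot 1681}{2} = \left(-1\right) \frac{11767}{2} = - \frac{11767}{2}$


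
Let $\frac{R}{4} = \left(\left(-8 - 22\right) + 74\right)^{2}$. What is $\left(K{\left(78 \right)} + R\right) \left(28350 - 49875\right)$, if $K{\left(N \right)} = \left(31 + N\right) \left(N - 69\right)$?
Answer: $-187805625$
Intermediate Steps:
$K{\left(N \right)} = \left(-69 + N\right) \left(31 + N\right)$ ($K{\left(N \right)} = \left(31 + N\right) \left(-69 + N\right) = \left(-69 + N\right) \left(31 + N\right)$)
$R = 7744$ ($R = 4 \left(\left(-8 - 22\right) + 74\right)^{2} = 4 \left(-30 + 74\right)^{2} = 4 \cdot 44^{2} = 4 \cdot 1936 = 7744$)
$\left(K{\left(78 \right)} + R\right) \left(28350 - 49875\right) = \left(\left(-2139 + 78^{2} - 2964\right) + 7744\right) \left(28350 - 49875\right) = \left(\left(-2139 + 6084 - 2964\right) + 7744\right) \left(-21525\right) = \left(981 + 7744\right) \left(-21525\right) = 8725 \left(-21525\right) = -187805625$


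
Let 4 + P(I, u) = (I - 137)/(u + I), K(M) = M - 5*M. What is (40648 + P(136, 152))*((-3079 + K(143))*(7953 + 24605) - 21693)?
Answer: -463891526364307/96 ≈ -4.8322e+12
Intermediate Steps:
K(M) = -4*M
P(I, u) = -4 + (-137 + I)/(I + u) (P(I, u) = -4 + (I - 137)/(u + I) = -4 + (-137 + I)/(I + u))
(40648 + P(136, 152))*((-3079 + K(143))*(7953 + 24605) - 21693) = (40648 + (-137 - 4*152 - 3*136)/(136 + 152))*((-3079 - 4*143)*(7953 + 24605) - 21693) = (40648 + (-137 - 608 - 408)/288)*((-3079 - 572)*32558 - 21693) = (40648 + (1/288)*(-1153))*(-3651*32558 - 21693) = (40648 - 1153/288)*(-118869258 - 21693) = (11705471/288)*(-118890951) = -463891526364307/96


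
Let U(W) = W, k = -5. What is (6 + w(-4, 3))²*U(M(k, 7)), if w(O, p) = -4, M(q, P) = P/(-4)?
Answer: -7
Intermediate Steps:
M(q, P) = -P/4 (M(q, P) = P*(-¼) = -P/4)
(6 + w(-4, 3))²*U(M(k, 7)) = (6 - 4)²*(-¼*7) = 2²*(-7/4) = 4*(-7/4) = -7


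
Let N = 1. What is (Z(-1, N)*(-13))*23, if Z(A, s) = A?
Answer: 299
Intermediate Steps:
(Z(-1, N)*(-13))*23 = -1*(-13)*23 = 13*23 = 299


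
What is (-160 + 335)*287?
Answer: 50225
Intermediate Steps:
(-160 + 335)*287 = 175*287 = 50225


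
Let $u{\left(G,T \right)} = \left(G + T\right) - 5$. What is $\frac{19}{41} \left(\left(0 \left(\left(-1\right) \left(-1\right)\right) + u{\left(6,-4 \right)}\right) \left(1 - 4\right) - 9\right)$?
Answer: $0$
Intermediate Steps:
$u{\left(G,T \right)} = -5 + G + T$
$\frac{19}{41} \left(\left(0 \left(\left(-1\right) \left(-1\right)\right) + u{\left(6,-4 \right)}\right) \left(1 - 4\right) - 9\right) = \frac{19}{41} \left(\left(0 \left(\left(-1\right) \left(-1\right)\right) - 3\right) \left(1 - 4\right) - 9\right) = 19 \cdot \frac{1}{41} \left(\left(0 \cdot 1 - 3\right) \left(-3\right) - 9\right) = \frac{19 \left(\left(0 - 3\right) \left(-3\right) - 9\right)}{41} = \frac{19 \left(\left(-3\right) \left(-3\right) - 9\right)}{41} = \frac{19 \left(9 - 9\right)}{41} = \frac{19}{41} \cdot 0 = 0$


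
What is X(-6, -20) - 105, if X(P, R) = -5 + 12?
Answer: -98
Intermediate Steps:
X(P, R) = 7
X(-6, -20) - 105 = 7 - 105 = -98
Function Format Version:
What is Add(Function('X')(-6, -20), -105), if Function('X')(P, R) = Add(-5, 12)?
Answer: -98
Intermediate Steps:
Function('X')(P, R) = 7
Add(Function('X')(-6, -20), -105) = Add(7, -105) = -98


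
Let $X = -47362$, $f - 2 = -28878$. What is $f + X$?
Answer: $-76238$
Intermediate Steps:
$f = -28876$ ($f = 2 - 28878 = -28876$)
$f + X = -28876 - 47362 = -76238$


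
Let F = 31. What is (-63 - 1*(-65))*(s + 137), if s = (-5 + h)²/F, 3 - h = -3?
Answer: 8496/31 ≈ 274.06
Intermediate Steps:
h = 6 (h = 3 - 1*(-3) = 3 + 3 = 6)
s = 1/31 (s = (-5 + 6)²/31 = 1²*(1/31) = 1*(1/31) = 1/31 ≈ 0.032258)
(-63 - 1*(-65))*(s + 137) = (-63 - 1*(-65))*(1/31 + 137) = (-63 + 65)*(4248/31) = 2*(4248/31) = 8496/31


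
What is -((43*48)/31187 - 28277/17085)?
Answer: 846611359/532829895 ≈ 1.5889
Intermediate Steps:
-((43*48)/31187 - 28277/17085) = -(2064*(1/31187) - 28277*1/17085) = -(2064/31187 - 28277/17085) = -1*(-846611359/532829895) = 846611359/532829895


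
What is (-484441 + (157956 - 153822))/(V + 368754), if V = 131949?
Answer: -480307/500703 ≈ -0.95926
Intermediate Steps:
(-484441 + (157956 - 153822))/(V + 368754) = (-484441 + (157956 - 153822))/(131949 + 368754) = (-484441 + 4134)/500703 = -480307*1/500703 = -480307/500703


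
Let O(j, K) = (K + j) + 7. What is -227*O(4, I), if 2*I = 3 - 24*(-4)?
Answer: -27467/2 ≈ -13734.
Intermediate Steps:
I = 99/2 (I = (3 - 24*(-4))/2 = (3 - 4*(-24))/2 = (3 + 96)/2 = (1/2)*99 = 99/2 ≈ 49.500)
O(j, K) = 7 + K + j
-227*O(4, I) = -227*(7 + 99/2 + 4) = -227*121/2 = -27467/2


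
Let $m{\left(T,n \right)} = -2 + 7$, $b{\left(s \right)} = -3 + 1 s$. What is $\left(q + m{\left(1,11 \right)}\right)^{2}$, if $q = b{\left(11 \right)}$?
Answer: $169$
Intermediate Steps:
$b{\left(s \right)} = -3 + s$
$m{\left(T,n \right)} = 5$
$q = 8$ ($q = -3 + 11 = 8$)
$\left(q + m{\left(1,11 \right)}\right)^{2} = \left(8 + 5\right)^{2} = 13^{2} = 169$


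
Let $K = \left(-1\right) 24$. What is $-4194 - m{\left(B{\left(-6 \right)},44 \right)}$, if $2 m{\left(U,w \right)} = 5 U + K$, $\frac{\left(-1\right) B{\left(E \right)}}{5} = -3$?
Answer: $- \frac{8439}{2} \approx -4219.5$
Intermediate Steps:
$B{\left(E \right)} = 15$ ($B{\left(E \right)} = \left(-5\right) \left(-3\right) = 15$)
$K = -24$
$m{\left(U,w \right)} = -12 + \frac{5 U}{2}$ ($m{\left(U,w \right)} = \frac{5 U - 24}{2} = \frac{-24 + 5 U}{2} = -12 + \frac{5 U}{2}$)
$-4194 - m{\left(B{\left(-6 \right)},44 \right)} = -4194 - \left(-12 + \frac{5}{2} \cdot 15\right) = -4194 - \left(-12 + \frac{75}{2}\right) = -4194 - \frac{51}{2} = - \frac{8439}{2}$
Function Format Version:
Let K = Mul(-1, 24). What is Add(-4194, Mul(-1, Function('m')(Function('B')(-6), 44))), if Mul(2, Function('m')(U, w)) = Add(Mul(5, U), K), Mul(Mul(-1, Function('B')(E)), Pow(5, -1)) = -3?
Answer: Rational(-8439, 2) ≈ -4219.5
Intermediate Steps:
Function('B')(E) = 15 (Function('B')(E) = Mul(-5, -3) = 15)
K = -24
Function('m')(U, w) = Add(-12, Mul(Rational(5, 2), U)) (Function('m')(U, w) = Mul(Rational(1, 2), Add(Mul(5, U), -24)) = Mul(Rational(1, 2), Add(-24, Mul(5, U))) = Add(-12, Mul(Rational(5, 2), U)))
Add(-4194, Mul(-1, Function('m')(Function('B')(-6), 44))) = Add(-4194, Mul(-1, Add(-12, Mul(Rational(5, 2), 15)))) = Add(-4194, Mul(-1, Add(-12, Rational(75, 2)))) = Add(-4194, Mul(-1, Rational(51, 2))) = Add(-4194, Rational(-51, 2)) = Rational(-8439, 2)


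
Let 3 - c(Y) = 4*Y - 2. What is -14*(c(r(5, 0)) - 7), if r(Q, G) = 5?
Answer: 308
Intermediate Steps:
c(Y) = 5 - 4*Y (c(Y) = 3 - (4*Y - 2) = 3 - (-2 + 4*Y) = 3 + (2 - 4*Y) = 5 - 4*Y)
-14*(c(r(5, 0)) - 7) = -14*((5 - 4*5) - 7) = -14*((5 - 20) - 7) = -14*(-15 - 7) = -14*(-22) = 308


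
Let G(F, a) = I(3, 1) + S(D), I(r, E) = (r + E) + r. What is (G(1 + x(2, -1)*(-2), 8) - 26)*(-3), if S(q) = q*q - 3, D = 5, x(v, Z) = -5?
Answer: -9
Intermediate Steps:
I(r, E) = E + 2*r (I(r, E) = (E + r) + r = E + 2*r)
S(q) = -3 + q² (S(q) = q² - 3 = -3 + q²)
G(F, a) = 29 (G(F, a) = (1 + 2*3) + (-3 + 5²) = (1 + 6) + (-3 + 25) = 7 + 22 = 29)
(G(1 + x(2, -1)*(-2), 8) - 26)*(-3) = (29 - 26)*(-3) = 3*(-3) = -9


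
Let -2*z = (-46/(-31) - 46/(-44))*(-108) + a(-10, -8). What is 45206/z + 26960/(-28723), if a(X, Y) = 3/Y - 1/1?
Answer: 1009166007824/3073159939 ≈ 328.38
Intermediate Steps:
a(X, Y) = -1 + 3/Y (a(X, Y) = 3/Y - 1*1 = 3/Y - 1 = -1 + 3/Y)
z = 748951/5456 (z = -((-46/(-31) - 46/(-44))*(-108) + (3 - 1*(-8))/(-8))/2 = -((-46*(-1/31) - 46*(-1/44))*(-108) - (3 + 8)/8)/2 = -((46/31 + 23/22)*(-108) - ⅛*11)/2 = -((1725/682)*(-108) - 11/8)/2 = -(-93150/341 - 11/8)/2 = -½*(-748951/2728) = 748951/5456 ≈ 137.27)
45206/z + 26960/(-28723) = 45206/(748951/5456) + 26960/(-28723) = 45206*(5456/748951) + 26960*(-1/28723) = 35234848/106993 - 26960/28723 = 1009166007824/3073159939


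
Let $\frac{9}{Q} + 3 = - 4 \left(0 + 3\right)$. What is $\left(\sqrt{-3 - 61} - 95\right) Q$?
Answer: $57 - \frac{24 i}{5} \approx 57.0 - 4.8 i$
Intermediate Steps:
$Q = - \frac{3}{5}$ ($Q = \frac{9}{-3 - 4 \left(0 + 3\right)} = \frac{9}{-3 - 12} = \frac{9}{-15} = 9 \left(- \frac{1}{15}\right) = - \frac{3}{5} \approx -0.6$)
$\left(\sqrt{-3 - 61} - 95\right) Q = \left(\sqrt{-3 - 61} - 95\right) \left(- \frac{3}{5}\right) = \left(\sqrt{-64} - 95\right) \left(- \frac{3}{5}\right) = \left(8 i - 95\right) \left(- \frac{3}{5}\right) = \left(-95 + 8 i\right) \left(- \frac{3}{5}\right) = 57 - \frac{24 i}{5}$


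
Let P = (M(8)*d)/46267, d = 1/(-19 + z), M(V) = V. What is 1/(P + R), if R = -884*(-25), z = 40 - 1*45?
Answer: 138801/3067502099 ≈ 4.5249e-5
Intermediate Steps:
z = -5 (z = 40 - 45 = -5)
d = -1/24 (d = 1/(-19 - 5) = 1/(-24) = -1/24 ≈ -0.041667)
R = 22100
P = -1/138801 (P = (8*(-1/24))/46267 = -⅓*1/46267 = -1/138801 ≈ -7.2046e-6)
1/(P + R) = 1/(-1/138801 + 22100) = 1/(3067502099/138801) = 138801/3067502099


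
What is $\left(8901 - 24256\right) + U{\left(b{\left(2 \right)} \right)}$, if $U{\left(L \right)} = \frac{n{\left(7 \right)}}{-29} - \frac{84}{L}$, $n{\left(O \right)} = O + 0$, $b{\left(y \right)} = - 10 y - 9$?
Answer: $- \frac{445218}{29} \approx -15352.0$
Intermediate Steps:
$b{\left(y \right)} = -9 - 10 y$
$n{\left(O \right)} = O$
$U{\left(L \right)} = - \frac{7}{29} - \frac{84}{L}$ ($U{\left(L \right)} = \frac{7}{-29} - \frac{84}{L} = 7 \left(- \frac{1}{29}\right) - \frac{84}{L} = - \frac{7}{29} - \frac{84}{L}$)
$\left(8901 - 24256\right) + U{\left(b{\left(2 \right)} \right)} = \left(8901 - 24256\right) - \left(\frac{7}{29} + \frac{84}{-9 - 20}\right) = -15355 - \left(\frac{7}{29} + \frac{84}{-9 - 20}\right) = -15355 - \left(\frac{7}{29} + \frac{84}{-29}\right) = -15355 - - \frac{77}{29} = -15355 + \left(- \frac{7}{29} + \frac{84}{29}\right) = -15355 + \frac{77}{29} = - \frac{445218}{29}$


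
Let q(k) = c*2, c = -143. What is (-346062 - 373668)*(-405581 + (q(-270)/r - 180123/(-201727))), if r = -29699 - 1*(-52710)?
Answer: 1355020253524636876980/4641939997 ≈ 2.9191e+11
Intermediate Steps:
q(k) = -286 (q(k) = -143*2 = -286)
r = 23011 (r = -29699 + 52710 = 23011)
(-346062 - 373668)*(-405581 + (q(-270)/r - 180123/(-201727))) = (-346062 - 373668)*(-405581 + (-286/23011 - 180123/(-201727))) = -719730*(-405581 + (-286*1/23011 - 180123*(-1/201727))) = -719730*(-405581 + (-286/23011 + 180123/201727)) = -719730*(-405581 + 4087116431/4641939997) = -719730*(-1882678578806826/4641939997) = 1355020253524636876980/4641939997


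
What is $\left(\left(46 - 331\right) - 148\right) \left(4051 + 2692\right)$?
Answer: $-2919719$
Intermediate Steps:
$\left(\left(46 - 331\right) - 148\right) \left(4051 + 2692\right) = \left(-285 - 148\right) 6743 = \left(-433\right) 6743 = -2919719$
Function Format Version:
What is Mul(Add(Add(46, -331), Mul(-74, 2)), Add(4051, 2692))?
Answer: -2919719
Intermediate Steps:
Mul(Add(Add(46, -331), Mul(-74, 2)), Add(4051, 2692)) = Mul(Add(-285, -148), 6743) = Mul(-433, 6743) = -2919719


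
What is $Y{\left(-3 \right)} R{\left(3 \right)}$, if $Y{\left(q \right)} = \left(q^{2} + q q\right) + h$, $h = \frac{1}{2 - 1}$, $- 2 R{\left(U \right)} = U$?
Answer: $- \frac{57}{2} \approx -28.5$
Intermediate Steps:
$R{\left(U \right)} = - \frac{U}{2}$
$h = 1$ ($h = 1^{-1} = 1$)
$Y{\left(q \right)} = 1 + 2 q^{2}$ ($Y{\left(q \right)} = \left(q^{2} + q q\right) + 1 = \left(q^{2} + q^{2}\right) + 1 = 2 q^{2} + 1 = 1 + 2 q^{2}$)
$Y{\left(-3 \right)} R{\left(3 \right)} = \left(1 + 2 \left(-3\right)^{2}\right) \left(\left(- \frac{1}{2}\right) 3\right) = \left(1 + 2 \cdot 9\right) \left(- \frac{3}{2}\right) = \left(1 + 18\right) \left(- \frac{3}{2}\right) = 19 \left(- \frac{3}{2}\right) = - \frac{57}{2}$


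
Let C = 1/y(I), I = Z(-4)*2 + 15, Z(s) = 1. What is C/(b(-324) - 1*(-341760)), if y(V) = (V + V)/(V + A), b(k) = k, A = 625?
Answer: 107/1934804 ≈ 5.5303e-5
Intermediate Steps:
I = 17 (I = 1*2 + 15 = 2 + 15 = 17)
y(V) = 2*V/(625 + V) (y(V) = (V + V)/(V + 625) = (2*V)/(625 + V) = 2*V/(625 + V))
C = 321/17 (C = 1/(2*17/(625 + 17)) = 1/(2*17/642) = 1/(2*17*(1/642)) = 1/(17/321) = 321/17 ≈ 18.882)
C/(b(-324) - 1*(-341760)) = 321/(17*(-324 - 1*(-341760))) = 321/(17*(-324 + 341760)) = (321/17)/341436 = (321/17)*(1/341436) = 107/1934804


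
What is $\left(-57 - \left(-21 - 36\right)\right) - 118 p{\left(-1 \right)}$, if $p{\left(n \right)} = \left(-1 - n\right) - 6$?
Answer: $708$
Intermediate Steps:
$p{\left(n \right)} = -7 - n$
$\left(-57 - \left(-21 - 36\right)\right) - 118 p{\left(-1 \right)} = \left(-57 - \left(-21 - 36\right)\right) - 118 \left(-7 - -1\right) = \left(-57 - \left(-21 - 36\right)\right) - 118 \left(-7 + 1\right) = \left(-57 - -57\right) - -708 = \left(-57 + 57\right) + 708 = 0 + 708 = 708$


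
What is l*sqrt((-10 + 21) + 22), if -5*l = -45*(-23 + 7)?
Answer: -144*sqrt(33) ≈ -827.22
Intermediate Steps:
l = -144 (l = -(-9)*(-23 + 7) = -(-9)*(-16) = -1/5*720 = -144)
l*sqrt((-10 + 21) + 22) = -144*sqrt((-10 + 21) + 22) = -144*sqrt(11 + 22) = -144*sqrt(33)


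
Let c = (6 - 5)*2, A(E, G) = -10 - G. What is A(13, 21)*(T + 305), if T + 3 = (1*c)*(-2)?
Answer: -9238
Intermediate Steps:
c = 2 (c = 1*2 = 2)
T = -7 (T = -3 + (1*2)*(-2) = -3 + 2*(-2) = -3 - 4 = -7)
A(13, 21)*(T + 305) = (-10 - 1*21)*(-7 + 305) = (-10 - 21)*298 = -31*298 = -9238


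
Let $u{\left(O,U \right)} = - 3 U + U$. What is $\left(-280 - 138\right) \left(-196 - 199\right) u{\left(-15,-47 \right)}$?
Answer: $15520340$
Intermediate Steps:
$u{\left(O,U \right)} = - 2 U$
$\left(-280 - 138\right) \left(-196 - 199\right) u{\left(-15,-47 \right)} = \left(-280 - 138\right) \left(-196 - 199\right) \left(\left(-2\right) \left(-47\right)\right) = \left(-418\right) \left(-395\right) 94 = 165110 \cdot 94 = 15520340$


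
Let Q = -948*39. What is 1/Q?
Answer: -1/36972 ≈ -2.7047e-5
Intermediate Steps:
Q = -36972
1/Q = 1/(-36972) = -1/36972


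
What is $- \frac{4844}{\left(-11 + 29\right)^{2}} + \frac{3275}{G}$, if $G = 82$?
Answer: $\frac{165973}{6642} \approx 24.988$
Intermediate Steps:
$- \frac{4844}{\left(-11 + 29\right)^{2}} + \frac{3275}{G} = - \frac{4844}{\left(-11 + 29\right)^{2}} + \frac{3275}{82} = - \frac{4844}{18^{2}} + 3275 \cdot \frac{1}{82} = - \frac{4844}{324} + \frac{3275}{82} = \left(-4844\right) \frac{1}{324} + \frac{3275}{82} = - \frac{1211}{81} + \frac{3275}{82} = \frac{165973}{6642}$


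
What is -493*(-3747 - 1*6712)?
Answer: 5156287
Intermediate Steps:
-493*(-3747 - 1*6712) = -493*(-3747 - 6712) = -493*(-10459) = 5156287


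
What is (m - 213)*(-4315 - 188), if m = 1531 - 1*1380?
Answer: 279186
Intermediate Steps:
m = 151 (m = 1531 - 1380 = 151)
(m - 213)*(-4315 - 188) = (151 - 213)*(-4315 - 188) = -62*(-4503) = 279186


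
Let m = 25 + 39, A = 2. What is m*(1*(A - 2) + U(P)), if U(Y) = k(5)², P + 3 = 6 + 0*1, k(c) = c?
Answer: 1600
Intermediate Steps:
m = 64
P = 3 (P = -3 + (6 + 0*1) = -3 + (6 + 0) = -3 + 6 = 3)
U(Y) = 25 (U(Y) = 5² = 25)
m*(1*(A - 2) + U(P)) = 64*(1*(2 - 2) + 25) = 64*(1*0 + 25) = 64*(0 + 25) = 64*25 = 1600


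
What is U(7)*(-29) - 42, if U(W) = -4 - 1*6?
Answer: 248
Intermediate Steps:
U(W) = -10 (U(W) = -4 - 6 = -10)
U(7)*(-29) - 42 = -10*(-29) - 42 = 290 - 42 = 248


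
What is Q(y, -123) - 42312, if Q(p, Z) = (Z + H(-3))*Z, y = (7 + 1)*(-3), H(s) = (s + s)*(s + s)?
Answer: -31611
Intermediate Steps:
H(s) = 4*s**2 (H(s) = (2*s)*(2*s) = 4*s**2)
y = -24 (y = 8*(-3) = -24)
Q(p, Z) = Z*(36 + Z) (Q(p, Z) = (Z + 4*(-3)**2)*Z = (Z + 4*9)*Z = (Z + 36)*Z = (36 + Z)*Z = Z*(36 + Z))
Q(y, -123) - 42312 = -123*(36 - 123) - 42312 = -123*(-87) - 42312 = 10701 - 42312 = -31611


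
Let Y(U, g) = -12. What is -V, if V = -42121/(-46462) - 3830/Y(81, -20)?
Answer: -22306864/69693 ≈ -320.07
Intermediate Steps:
V = 22306864/69693 (V = -42121/(-46462) - 3830/(-12) = -42121*(-1/46462) - 3830*(-1/12) = 42121/46462 + 1915/6 = 22306864/69693 ≈ 320.07)
-V = -1*22306864/69693 = -22306864/69693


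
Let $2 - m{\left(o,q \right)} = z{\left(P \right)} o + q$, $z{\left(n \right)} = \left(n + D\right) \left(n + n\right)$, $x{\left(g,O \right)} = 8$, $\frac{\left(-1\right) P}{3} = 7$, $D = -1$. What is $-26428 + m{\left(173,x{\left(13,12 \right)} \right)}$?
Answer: $-186286$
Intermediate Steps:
$P = -21$ ($P = \left(-3\right) 7 = -21$)
$z{\left(n \right)} = 2 n \left(-1 + n\right)$ ($z{\left(n \right)} = \left(n - 1\right) \left(n + n\right) = \left(-1 + n\right) 2 n = 2 n \left(-1 + n\right)$)
$m{\left(o,q \right)} = 2 - q - 924 o$ ($m{\left(o,q \right)} = 2 - \left(2 \left(-21\right) \left(-1 - 21\right) o + q\right) = 2 - \left(2 \left(-21\right) \left(-22\right) o + q\right) = 2 - \left(924 o + q\right) = 2 - \left(q + 924 o\right) = 2 - q - 924 o$)
$-26428 + m{\left(173,x{\left(13,12 \right)} \right)} = -26428 - 159858 = -186286$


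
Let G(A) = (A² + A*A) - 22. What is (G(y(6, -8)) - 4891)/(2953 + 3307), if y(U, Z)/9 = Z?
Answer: 1091/1252 ≈ 0.87141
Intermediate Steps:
y(U, Z) = 9*Z
G(A) = -22 + 2*A² (G(A) = (A² + A²) - 22 = 2*A² - 22 = -22 + 2*A²)
(G(y(6, -8)) - 4891)/(2953 + 3307) = ((-22 + 2*(9*(-8))²) - 4891)/(2953 + 3307) = ((-22 + 2*(-72)²) - 4891)/6260 = ((-22 + 2*5184) - 4891)*(1/6260) = ((-22 + 10368) - 4891)*(1/6260) = (10346 - 4891)*(1/6260) = 5455*(1/6260) = 1091/1252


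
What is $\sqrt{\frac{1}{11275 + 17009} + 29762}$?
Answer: $\frac{11 \sqrt{49192444959}}{14142} \approx 172.52$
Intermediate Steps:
$\sqrt{\frac{1}{11275 + 17009} + 29762} = \sqrt{\frac{1}{28284} + 29762} = \sqrt{\frac{841788409}{28284}} = \frac{11 \sqrt{49192444959}}{14142}$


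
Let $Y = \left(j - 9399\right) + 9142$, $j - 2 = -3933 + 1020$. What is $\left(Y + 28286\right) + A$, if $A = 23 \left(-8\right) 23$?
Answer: $20886$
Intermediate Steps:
$j = -2911$ ($j = 2 + \left(-3933 + 1020\right) = 2 - 2913 = -2911$)
$A = -4232$ ($A = \left(-184\right) 23 = -4232$)
$Y = -3168$ ($Y = \left(-2911 - 9399\right) + 9142 = -12310 + 9142 = -3168$)
$\left(Y + 28286\right) + A = \left(-3168 + 28286\right) - 4232 = 25118 - 4232 = 20886$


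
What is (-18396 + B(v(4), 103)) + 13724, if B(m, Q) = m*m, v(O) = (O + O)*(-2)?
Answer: -4416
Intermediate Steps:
v(O) = -4*O (v(O) = (2*O)*(-2) = -4*O)
B(m, Q) = m²
(-18396 + B(v(4), 103)) + 13724 = (-18396 + (-4*4)²) + 13724 = (-18396 + (-16)²) + 13724 = (-18396 + 256) + 13724 = -18140 + 13724 = -4416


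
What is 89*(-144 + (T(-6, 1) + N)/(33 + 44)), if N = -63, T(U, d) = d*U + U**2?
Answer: -89979/7 ≈ -12854.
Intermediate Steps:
T(U, d) = U**2 + U*d (T(U, d) = U*d + U**2 = U**2 + U*d)
89*(-144 + (T(-6, 1) + N)/(33 + 44)) = 89*(-144 + (-6*(-6 + 1) - 63)/(33 + 44)) = 89*(-144 + (-6*(-5) - 63)/77) = 89*(-144 + (30 - 63)*(1/77)) = 89*(-144 - 33*1/77) = 89*(-144 - 3/7) = 89*(-1011/7) = -89979/7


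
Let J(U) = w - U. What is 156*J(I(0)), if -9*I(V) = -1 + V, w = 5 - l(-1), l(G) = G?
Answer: 2756/3 ≈ 918.67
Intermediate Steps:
w = 6 (w = 5 - 1*(-1) = 5 + 1 = 6)
I(V) = 1/9 - V/9 (I(V) = -(-1 + V)/9 = 1/9 - V/9)
J(U) = 6 - U
156*J(I(0)) = 156*(6 - (1/9 - 1/9*0)) = 156*(6 - (1/9 + 0)) = 156*(6 - 1*1/9) = 156*(6 - 1/9) = 156*(53/9) = 2756/3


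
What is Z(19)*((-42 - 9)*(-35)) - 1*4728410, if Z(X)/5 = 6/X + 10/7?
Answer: -89543990/19 ≈ -4.7128e+6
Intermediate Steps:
Z(X) = 50/7 + 30/X (Z(X) = 5*(6/X + 10/7) = 5*(10/7 + 6/X) = 50/7 + 30/X)
Z(19)*((-42 - 9)*(-35)) - 1*4728410 = (50/7 + 30/19)*((-42 - 9)*(-35)) - 1*4728410 = (50/7 + 30*(1/19))*(-51*(-35)) - 4728410 = (50/7 + 30/19)*1785 - 4728410 = (1160/133)*1785 - 4728410 = 295800/19 - 4728410 = -89543990/19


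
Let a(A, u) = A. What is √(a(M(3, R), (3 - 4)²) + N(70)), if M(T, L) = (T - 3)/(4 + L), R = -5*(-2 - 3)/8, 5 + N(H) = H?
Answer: √65 ≈ 8.0623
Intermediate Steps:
N(H) = -5 + H
R = 25/8 (R = -5*(-5)*(⅛) = 25*(⅛) = 25/8 ≈ 3.1250)
M(T, L) = (-3 + T)/(4 + L)
√(a(M(3, R), (3 - 4)²) + N(70)) = √((-3 + 3)/(4 + 25/8) + (-5 + 70)) = √(0/(57/8) + 65) = √((8/57)*0 + 65) = √(0 + 65) = √65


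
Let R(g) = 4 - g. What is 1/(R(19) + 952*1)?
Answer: 1/937 ≈ 0.0010672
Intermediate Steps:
1/(R(19) + 952*1) = 1/((4 - 1*19) + 952*1) = 1/((4 - 19) + 952) = 1/(-15 + 952) = 1/937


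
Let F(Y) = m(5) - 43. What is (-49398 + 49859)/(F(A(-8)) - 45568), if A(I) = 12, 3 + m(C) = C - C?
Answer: -461/45614 ≈ -0.010107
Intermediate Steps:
m(C) = -3 (m(C) = -3 + (C - C) = -3 + 0 = -3)
F(Y) = -46 (F(Y) = -3 - 43 = -46)
(-49398 + 49859)/(F(A(-8)) - 45568) = (-49398 + 49859)/(-46 - 45568) = 461/(-45614) = 461*(-1/45614) = -461/45614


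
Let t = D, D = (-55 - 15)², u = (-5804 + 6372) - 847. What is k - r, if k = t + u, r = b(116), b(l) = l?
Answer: 4505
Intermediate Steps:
u = -279 (u = 568 - 847 = -279)
r = 116
D = 4900 (D = (-70)² = 4900)
t = 4900
k = 4621 (k = 4900 - 279 = 4621)
k - r = 4621 - 1*116 = 4621 - 116 = 4505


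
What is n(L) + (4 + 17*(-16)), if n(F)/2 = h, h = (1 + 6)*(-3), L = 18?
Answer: -310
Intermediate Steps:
h = -21 (h = 7*(-3) = -21)
n(F) = -42 (n(F) = 2*(-21) = -42)
n(L) + (4 + 17*(-16)) = -42 + (4 + 17*(-16)) = -42 + (4 - 272) = -42 - 268 = -310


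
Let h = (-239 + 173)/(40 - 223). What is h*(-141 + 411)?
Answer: 5940/61 ≈ 97.377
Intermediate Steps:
h = 22/61 (h = -66/(-183) = -66*(-1/183) = 22/61 ≈ 0.36066)
h*(-141 + 411) = 22*(-141 + 411)/61 = (22/61)*270 = 5940/61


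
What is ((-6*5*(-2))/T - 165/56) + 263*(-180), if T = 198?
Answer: -87489205/1848 ≈ -47343.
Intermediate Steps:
((-6*5*(-2))/T - 165/56) + 263*(-180) = ((-6*5*(-2))/198 - 165/56) + 263*(-180) = (-30*(-2)*(1/198) - 165*1/56) - 47340 = (60*(1/198) - 165/56) - 47340 = (10/33 - 165/56) - 47340 = -4885/1848 - 47340 = -87489205/1848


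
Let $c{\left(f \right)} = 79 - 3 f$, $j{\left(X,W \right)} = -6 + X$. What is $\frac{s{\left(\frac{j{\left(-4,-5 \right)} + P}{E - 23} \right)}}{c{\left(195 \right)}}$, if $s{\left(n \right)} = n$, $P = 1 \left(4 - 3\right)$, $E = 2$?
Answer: $- \frac{3}{3542} \approx -0.00084698$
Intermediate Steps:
$P = 1$ ($P = 1 \cdot 1 = 1$)
$c{\left(f \right)} = 79 - 3 f$
$\frac{s{\left(\frac{j{\left(-4,-5 \right)} + P}{E - 23} \right)}}{c{\left(195 \right)}} = \frac{\left(\left(-6 - 4\right) + 1\right) \frac{1}{2 - 23}}{79 - 585} = \frac{\left(-10 + 1\right) \frac{1}{-21}}{79 - 585} = \frac{\left(-9\right) \left(- \frac{1}{21}\right)}{-506} = \frac{3}{7} \left(- \frac{1}{506}\right) = - \frac{3}{3542}$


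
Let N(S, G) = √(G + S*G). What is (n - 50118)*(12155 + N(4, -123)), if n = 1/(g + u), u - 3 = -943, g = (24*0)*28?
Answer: -114526648951/188 - 47110921*I*√615/940 ≈ -6.0918e+8 - 1.2429e+6*I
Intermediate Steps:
g = 0 (g = 0*28 = 0)
u = -940 (u = 3 - 943 = -940)
N(S, G) = √(G + G*S)
n = -1/940 (n = 1/(0 - 940) = 1/(-940) = -1/940 ≈ -0.0010638)
(n - 50118)*(12155 + N(4, -123)) = (-1/940 - 50118)*(12155 + √(-123*(1 + 4))) = -47110921*(12155 + √(-123*5))/940 = -47110921*(12155 + √(-615))/940 = -47110921*(12155 + I*√615)/940 = -114526648951/188 - 47110921*I*√615/940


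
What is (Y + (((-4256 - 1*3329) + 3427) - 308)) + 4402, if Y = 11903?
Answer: 11839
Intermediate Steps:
(Y + (((-4256 - 1*3329) + 3427) - 308)) + 4402 = (11903 + (((-4256 - 1*3329) + 3427) - 308)) + 4402 = (11903 + (((-4256 - 3329) + 3427) - 308)) + 4402 = (11903 + ((-7585 + 3427) - 308)) + 4402 = (11903 + (-4158 - 308)) + 4402 = (11903 - 4466) + 4402 = 7437 + 4402 = 11839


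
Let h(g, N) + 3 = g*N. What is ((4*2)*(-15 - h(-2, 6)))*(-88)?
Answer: 0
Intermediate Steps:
h(g, N) = -3 + N*g (h(g, N) = -3 + g*N = -3 + N*g)
((4*2)*(-15 - h(-2, 6)))*(-88) = ((4*2)*(-15 - (-3 + 6*(-2))))*(-88) = (8*(-15 - (-3 - 12)))*(-88) = (8*(-15 - 1*(-15)))*(-88) = (8*(-15 + 15))*(-88) = (8*0)*(-88) = 0*(-88) = 0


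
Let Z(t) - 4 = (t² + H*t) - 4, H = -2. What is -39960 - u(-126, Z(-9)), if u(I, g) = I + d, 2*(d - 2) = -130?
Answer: -39771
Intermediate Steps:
d = -63 (d = 2 + (½)*(-130) = 2 - 65 = -63)
Z(t) = t² - 2*t (Z(t) = 4 + ((t² - 2*t) - 4) = 4 + (-4 + t² - 2*t) = t² - 2*t)
u(I, g) = -63 + I (u(I, g) = I - 63 = -63 + I)
-39960 - u(-126, Z(-9)) = -39960 - (-63 - 126) = -39960 - 1*(-189) = -39960 + 189 = -39771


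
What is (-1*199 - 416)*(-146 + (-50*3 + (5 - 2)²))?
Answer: 176505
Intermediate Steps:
(-1*199 - 416)*(-146 + (-50*3 + (5 - 2)²)) = (-199 - 416)*(-146 + (-10*15 + 3²)) = -615*(-146 + (-150 + 9)) = -615*(-146 - 141) = -615*(-287) = 176505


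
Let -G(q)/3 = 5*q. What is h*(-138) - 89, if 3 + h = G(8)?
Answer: 16885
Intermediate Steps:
G(q) = -15*q
h = -123 (h = -3 - 15*8 = -3 - 120 = -123)
h*(-138) - 89 = -123*(-138) - 89 = 16974 - 89 = 16885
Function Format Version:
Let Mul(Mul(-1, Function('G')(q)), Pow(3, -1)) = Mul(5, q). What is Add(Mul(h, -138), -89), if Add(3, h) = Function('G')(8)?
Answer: 16885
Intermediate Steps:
Function('G')(q) = Mul(-15, q) (Function('G')(q) = Mul(-3, Mul(5, q)) = Mul(-15, q))
h = -123 (h = Add(-3, Mul(-15, 8)) = Add(-3, -120) = -123)
Add(Mul(h, -138), -89) = Add(Mul(-123, -138), -89) = Add(16974, -89) = 16885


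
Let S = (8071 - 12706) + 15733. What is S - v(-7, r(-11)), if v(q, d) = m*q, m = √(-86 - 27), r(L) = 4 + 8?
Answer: 11098 + 7*I*√113 ≈ 11098.0 + 74.411*I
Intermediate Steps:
r(L) = 12
m = I*√113 (m = √(-113) = I*√113 ≈ 10.63*I)
v(q, d) = I*q*√113 (v(q, d) = (I*√113)*q = I*q*√113)
S = 11098 (S = -4635 + 15733 = 11098)
S - v(-7, r(-11)) = 11098 - I*(-7)*√113 = 11098 - (-7)*I*√113 = 11098 + 7*I*√113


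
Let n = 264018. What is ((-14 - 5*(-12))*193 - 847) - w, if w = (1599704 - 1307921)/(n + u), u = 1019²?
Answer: 10459113966/1302379 ≈ 8030.8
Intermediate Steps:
u = 1038361
w = 291783/1302379 (w = (1599704 - 1307921)/(264018 + 1038361) = 291783/1302379 ≈ 0.22404)
((-14 - 5*(-12))*193 - 847) - w = ((-14 - 5*(-12))*193 - 847) - 1*291783/1302379 = ((-14 + 60)*193 - 847) - 291783/1302379 = (46*193 - 847) - 291783/1302379 = (8878 - 847) - 291783/1302379 = 8031 - 291783/1302379 = 10459113966/1302379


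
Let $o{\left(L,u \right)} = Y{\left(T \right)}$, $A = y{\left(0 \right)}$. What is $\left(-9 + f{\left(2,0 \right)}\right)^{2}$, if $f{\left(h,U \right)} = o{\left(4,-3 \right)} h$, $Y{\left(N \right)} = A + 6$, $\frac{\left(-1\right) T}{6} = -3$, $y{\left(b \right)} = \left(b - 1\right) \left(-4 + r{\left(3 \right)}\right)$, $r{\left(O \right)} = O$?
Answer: $25$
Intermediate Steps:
$y{\left(b \right)} = 1 - b$ ($y{\left(b \right)} = \left(b - 1\right) \left(-4 + 3\right) = \left(-1 + b\right) \left(-1\right) = 1 - b$)
$T = 18$ ($T = \left(-6\right) \left(-3\right) = 18$)
$A = 1$ ($A = 1 - 0 = 1 + 0 = 1$)
$Y{\left(N \right)} = 7$ ($Y{\left(N \right)} = 1 + 6 = 7$)
$o{\left(L,u \right)} = 7$
$f{\left(h,U \right)} = 7 h$
$\left(-9 + f{\left(2,0 \right)}\right)^{2} = \left(-9 + 7 \cdot 2\right)^{2} = \left(-9 + 14\right)^{2} = 5^{2} = 25$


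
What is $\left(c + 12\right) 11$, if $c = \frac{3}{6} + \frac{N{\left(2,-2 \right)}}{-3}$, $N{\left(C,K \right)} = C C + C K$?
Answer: $\frac{275}{2} \approx 137.5$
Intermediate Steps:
$N{\left(C,K \right)} = C^{2} + C K$
$c = \frac{1}{2}$ ($c = \frac{3}{6} + \frac{2 \left(2 - 2\right)}{-3} = 3 \cdot \frac{1}{6} + 2 \cdot 0 \left(- \frac{1}{3}\right) = \frac{1}{2} + 0 \left(- \frac{1}{3}\right) = \frac{1}{2} + 0 = \frac{1}{2} \approx 0.5$)
$\left(c + 12\right) 11 = \left(\frac{1}{2} + 12\right) 11 = \frac{25}{2} \cdot 11 = \frac{275}{2}$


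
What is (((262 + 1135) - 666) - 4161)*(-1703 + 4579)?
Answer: -9864680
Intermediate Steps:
(((262 + 1135) - 666) - 4161)*(-1703 + 4579) = ((1397 - 666) - 4161)*2876 = (731 - 4161)*2876 = -3430*2876 = -9864680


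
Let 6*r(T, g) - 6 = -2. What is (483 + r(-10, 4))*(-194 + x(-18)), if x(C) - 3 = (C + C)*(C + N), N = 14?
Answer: -68197/3 ≈ -22732.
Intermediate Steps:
r(T, g) = ⅔ (r(T, g) = 1 + (⅙)*(-2) = 1 - ⅓ = ⅔)
x(C) = 3 + 2*C*(14 + C) (x(C) = 3 + (C + C)*(C + 14) = 3 + (2*C)*(14 + C) = 3 + 2*C*(14 + C))
(483 + r(-10, 4))*(-194 + x(-18)) = (483 + ⅔)*(-194 + (3 + 2*(-18)² + 28*(-18))) = 1451*(-194 + (3 + 2*324 - 504))/3 = 1451*(-194 + (3 + 648 - 504))/3 = 1451*(-194 + 147)/3 = (1451/3)*(-47) = -68197/3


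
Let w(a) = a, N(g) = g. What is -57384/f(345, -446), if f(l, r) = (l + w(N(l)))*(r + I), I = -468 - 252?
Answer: 4782/67045 ≈ 0.071325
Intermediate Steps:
I = -720
f(l, r) = 2*l*(-720 + r) (f(l, r) = (l + l)*(r - 720) = (2*l)*(-720 + r) = 2*l*(-720 + r))
-57384/f(345, -446) = -57384*1/(690*(-720 - 446)) = -57384/(2*345*(-1166)) = -57384/(-804540) = -57384*(-1/804540) = 4782/67045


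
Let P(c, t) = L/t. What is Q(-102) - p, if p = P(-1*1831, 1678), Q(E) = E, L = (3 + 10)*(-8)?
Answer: -85526/839 ≈ -101.94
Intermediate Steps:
L = -104 (L = 13*(-8) = -104)
P(c, t) = -104/t
p = -52/839 (p = -104/1678 = -104*1/1678 = -52/839 ≈ -0.061979)
Q(-102) - p = -102 - 1*(-52/839) = -102 + 52/839 = -85526/839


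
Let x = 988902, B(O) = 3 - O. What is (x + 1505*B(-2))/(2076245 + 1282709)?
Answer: 996427/3358954 ≈ 0.29665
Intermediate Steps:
(x + 1505*B(-2))/(2076245 + 1282709) = (988902 + 1505*(3 - 1*(-2)))/(2076245 + 1282709) = (988902 + 1505*(3 + 2))/3358954 = (988902 + 1505*5)*(1/3358954) = (988902 + 7525)*(1/3358954) = 996427*(1/3358954) = 996427/3358954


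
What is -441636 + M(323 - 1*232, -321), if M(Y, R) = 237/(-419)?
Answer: -185045721/419 ≈ -4.4164e+5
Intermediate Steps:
M(Y, R) = -237/419 (M(Y, R) = 237*(-1/419) = -237/419)
-441636 + M(323 - 1*232, -321) = -441636 - 237/419 = -185045721/419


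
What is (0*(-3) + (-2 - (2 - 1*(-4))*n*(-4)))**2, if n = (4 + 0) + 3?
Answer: 27556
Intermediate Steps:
n = 7 (n = 4 + 3 = 7)
(0*(-3) + (-2 - (2 - 1*(-4))*n*(-4)))**2 = (0*(-3) + (-2 - (2 - 1*(-4))*7*(-4)))**2 = (0 + (-2 - (2 + 4)*7*(-4)))**2 = (0 + (-2 - 6*7*(-4)))**2 = (0 + (-2 - 42*(-4)))**2 = (0 + (-2 - 1*(-168)))**2 = (0 + (-2 + 168))**2 = (0 + 166)**2 = 166**2 = 27556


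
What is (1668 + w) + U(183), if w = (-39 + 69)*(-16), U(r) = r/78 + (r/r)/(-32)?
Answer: 495171/416 ≈ 1190.3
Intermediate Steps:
U(r) = -1/32 + r/78 (U(r) = r*(1/78) + 1*(-1/32) = r/78 - 1/32 = -1/32 + r/78)
w = -480 (w = 30*(-16) = -480)
(1668 + w) + U(183) = (1668 - 480) + (-1/32 + (1/78)*183) = 1188 + (-1/32 + 61/26) = 1188 + 963/416 = 495171/416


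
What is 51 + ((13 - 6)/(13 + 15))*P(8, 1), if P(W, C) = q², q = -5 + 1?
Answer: 55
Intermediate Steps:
q = -4
P(W, C) = 16 (P(W, C) = (-4)² = 16)
51 + ((13 - 6)/(13 + 15))*P(8, 1) = 51 + ((13 - 6)/(13 + 15))*16 = 51 + (7/28)*16 = 51 + (7*(1/28))*16 = 51 + (¼)*16 = 51 + 4 = 55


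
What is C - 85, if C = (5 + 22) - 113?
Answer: -171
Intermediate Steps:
C = -86 (C = 27 - 113 = -86)
C - 85 = -86 - 85 = -171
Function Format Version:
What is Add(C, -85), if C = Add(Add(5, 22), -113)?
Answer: -171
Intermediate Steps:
C = -86 (C = Add(27, -113) = -86)
Add(C, -85) = Add(-86, -85) = -171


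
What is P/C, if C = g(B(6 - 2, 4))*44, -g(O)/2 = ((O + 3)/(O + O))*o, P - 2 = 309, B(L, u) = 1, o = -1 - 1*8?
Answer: 311/1584 ≈ 0.19634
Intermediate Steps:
o = -9 (o = -1 - 8 = -9)
P = 311 (P = 2 + 309 = 311)
g(O) = 9*(3 + O)/O (g(O) = -2*(O + 3)/(O + O)*(-9) = -2*(3 + O)/((2*O))*(-9) = -2*(3 + O)*(1/(2*O))*(-9) = -2*(3 + O)/(2*O)*(-9) = -(-9)*(3 + O)/O = 9*(3 + O)/O)
C = 1584 (C = (9 + 27/1)*44 = (9 + 27*1)*44 = (9 + 27)*44 = 36*44 = 1584)
P/C = 311/1584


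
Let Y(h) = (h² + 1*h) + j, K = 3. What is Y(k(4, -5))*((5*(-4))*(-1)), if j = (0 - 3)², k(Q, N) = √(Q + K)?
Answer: 320 + 20*√7 ≈ 372.92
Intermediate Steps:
k(Q, N) = √(3 + Q) (k(Q, N) = √(Q + 3) = √(3 + Q))
j = 9 (j = (-3)² = 9)
Y(h) = 9 + h + h² (Y(h) = (h² + 1*h) + 9 = (h² + h) + 9 = (h + h²) + 9 = 9 + h + h²)
Y(k(4, -5))*((5*(-4))*(-1)) = (9 + √(3 + 4) + (√(3 + 4))²)*((5*(-4))*(-1)) = (9 + √7 + (√7)²)*(-20*(-1)) = (9 + √7 + 7)*20 = (16 + √7)*20 = 320 + 20*√7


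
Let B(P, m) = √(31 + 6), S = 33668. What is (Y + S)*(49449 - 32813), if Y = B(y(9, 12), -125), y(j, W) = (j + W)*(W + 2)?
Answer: 560100848 + 16636*√37 ≈ 5.6020e+8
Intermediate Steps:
y(j, W) = (2 + W)*(W + j) (y(j, W) = (W + j)*(2 + W) = (2 + W)*(W + j))
B(P, m) = √37
Y = √37 ≈ 6.0828
(Y + S)*(49449 - 32813) = (√37 + 33668)*(49449 - 32813) = (33668 + √37)*16636 = 560100848 + 16636*√37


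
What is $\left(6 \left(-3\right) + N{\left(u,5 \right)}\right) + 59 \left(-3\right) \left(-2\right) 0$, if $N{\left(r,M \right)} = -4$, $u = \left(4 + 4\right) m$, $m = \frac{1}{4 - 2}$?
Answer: $-22$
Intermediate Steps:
$m = \frac{1}{2} \approx 0.5$
$u = 4$ ($u = \left(4 + 4\right) \frac{1}{2} = 8 \cdot \frac{1}{2} = 4$)
$\left(6 \left(-3\right) + N{\left(u,5 \right)}\right) + 59 \left(-3\right) \left(-2\right) 0 = \left(6 \left(-3\right) - 4\right) + 59 \left(-3\right) \left(-2\right) 0 = \left(-18 - 4\right) + 59 \cdot 6 \cdot 0 = -22 + 59 \cdot 0 = -22 + 0 = -22$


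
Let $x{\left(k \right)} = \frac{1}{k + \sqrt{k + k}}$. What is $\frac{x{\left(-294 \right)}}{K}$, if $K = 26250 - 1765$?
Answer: $- \frac{1}{7247560} - \frac{i \sqrt{3}}{152198760} \approx -1.3798 \cdot 10^{-7} - 1.138 \cdot 10^{-8} i$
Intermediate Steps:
$K = 24485$
$x{\left(k \right)} = \frac{1}{k + \sqrt{2} \sqrt{k}}$ ($x{\left(k \right)} = \frac{1}{k + \sqrt{2 k}} = \frac{1}{k + \sqrt{2} \sqrt{k}}$)
$\frac{x{\left(-294 \right)}}{K} = \frac{1}{\left(-294 + \sqrt{2} \sqrt{-294}\right) 24485} = \frac{1}{-294 + \sqrt{2} \cdot 7 i \sqrt{6}} \cdot \frac{1}{24485} = \frac{1}{-294 + 14 i \sqrt{3}} \cdot \frac{1}{24485} = \frac{1}{24485 \left(-294 + 14 i \sqrt{3}\right)}$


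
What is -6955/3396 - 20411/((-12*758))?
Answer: 168141/858056 ≈ 0.19596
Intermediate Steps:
-6955/3396 - 20411/((-12*758)) = -6955*1/3396 - 20411/(-9096) = -6955/3396 - 20411*(-1/9096) = -6955/3396 + 20411/9096 = 168141/858056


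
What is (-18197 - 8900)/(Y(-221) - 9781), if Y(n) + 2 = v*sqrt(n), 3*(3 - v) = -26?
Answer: 2385809559/861634526 + 2845185*I*sqrt(221)/861634526 ≈ 2.7689 + 0.049089*I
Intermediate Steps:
v = 35/3 (v = 3 - 1/3*(-26) = 3 + 26/3 = 35/3 ≈ 11.667)
Y(n) = -2 + 35*sqrt(n)/3
(-18197 - 8900)/(Y(-221) - 9781) = (-18197 - 8900)/((-2 + 35*sqrt(-221)/3) - 9781) = -27097/((-2 + 35*(I*sqrt(221))/3) - 9781) = -27097/((-2 + 35*I*sqrt(221)/3) - 9781) = -27097/(-9783 + 35*I*sqrt(221)/3)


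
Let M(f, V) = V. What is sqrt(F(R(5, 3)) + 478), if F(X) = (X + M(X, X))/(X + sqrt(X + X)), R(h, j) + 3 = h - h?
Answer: sqrt(2)*sqrt((720 - 239*I*sqrt(6))/(3 - I*sqrt(6))) ≈ 21.891 + 0.022379*I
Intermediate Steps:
R(h, j) = -3 (R(h, j) = -3 + (h - h) = -3 + 0 = -3)
F(X) = 2*X/(X + sqrt(2)*sqrt(X)) (F(X) = (X + X)/(X + sqrt(X + X)) = (2*X)/(X + sqrt(2*X)) = (2*X)/(X + sqrt(2)*sqrt(X)) = 2*X/(X + sqrt(2)*sqrt(X)))
sqrt(F(R(5, 3)) + 478) = sqrt(2*(-3)/(-3 + sqrt(2)*sqrt(-3)) + 478) = sqrt(2*(-3)/(-3 + sqrt(2)*(I*sqrt(3))) + 478) = sqrt(2*(-3)/(-3 + I*sqrt(6)) + 478) = sqrt(-6/(-3 + I*sqrt(6)) + 478) = sqrt(478 - 6/(-3 + I*sqrt(6)))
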